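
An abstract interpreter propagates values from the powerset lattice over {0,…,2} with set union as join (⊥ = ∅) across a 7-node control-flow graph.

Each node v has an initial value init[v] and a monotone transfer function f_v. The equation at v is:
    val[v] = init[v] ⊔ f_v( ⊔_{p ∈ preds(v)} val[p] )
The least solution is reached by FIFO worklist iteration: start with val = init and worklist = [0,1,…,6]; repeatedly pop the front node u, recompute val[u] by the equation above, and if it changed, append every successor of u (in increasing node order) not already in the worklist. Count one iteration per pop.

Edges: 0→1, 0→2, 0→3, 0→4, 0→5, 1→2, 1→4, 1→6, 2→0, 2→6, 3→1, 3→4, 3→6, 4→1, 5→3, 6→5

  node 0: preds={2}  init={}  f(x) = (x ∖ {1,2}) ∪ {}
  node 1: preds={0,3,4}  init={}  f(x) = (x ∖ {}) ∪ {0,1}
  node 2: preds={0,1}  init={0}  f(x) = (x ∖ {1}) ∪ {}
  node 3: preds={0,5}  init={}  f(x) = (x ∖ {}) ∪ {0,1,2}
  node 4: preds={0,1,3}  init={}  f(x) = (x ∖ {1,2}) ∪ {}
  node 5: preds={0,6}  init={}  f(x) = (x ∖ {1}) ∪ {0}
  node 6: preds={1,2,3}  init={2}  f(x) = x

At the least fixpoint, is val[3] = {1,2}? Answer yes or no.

no

Worklist (14 pops):
  #1 pop 0: in={0} → {0} (was {}); enqueue []
  #2 pop 1: in={0} → {0,1} (was {}); enqueue []
  #3 pop 2: in={0,1} → {0} (no change)
  #4 pop 3: in={0} → {0,1,2} (was {}); enqueue [1]
  #5 pop 4: in={0,1,2} → {0} (was {}); enqueue []
  #6 pop 5: in={0,2} → {0,2} (was {}); enqueue [3]
  #7 pop 6: in={0,1,2} → {0,1,2} (was {2}); enqueue [5]
  #8 pop 1: in={0,1,2} → {0,1,2} (was {0,1}); enqueue [2,4,6]
  #9 pop 3: in={0,2} → {0,1,2} (no change)
  #10 pop 5: in={0,1,2} → {0,2} (no change)
  #11 pop 2: in={0,1,2} → {0,2} (was {0}); enqueue [0]
  #12 pop 4: in={0,1,2} → {0} (no change)
  #13 pop 6: in={0,1,2} → {0,1,2} (no change)
  #14 pop 0: in={0,2} → {0} (no change)

Fixpoint:
  val[0] = {0}
  val[1] = {0,1,2}
  val[2] = {0,2}
  val[3] = {0,1,2}
  val[4] = {0}
  val[5] = {0,2}
  val[6] = {0,1,2}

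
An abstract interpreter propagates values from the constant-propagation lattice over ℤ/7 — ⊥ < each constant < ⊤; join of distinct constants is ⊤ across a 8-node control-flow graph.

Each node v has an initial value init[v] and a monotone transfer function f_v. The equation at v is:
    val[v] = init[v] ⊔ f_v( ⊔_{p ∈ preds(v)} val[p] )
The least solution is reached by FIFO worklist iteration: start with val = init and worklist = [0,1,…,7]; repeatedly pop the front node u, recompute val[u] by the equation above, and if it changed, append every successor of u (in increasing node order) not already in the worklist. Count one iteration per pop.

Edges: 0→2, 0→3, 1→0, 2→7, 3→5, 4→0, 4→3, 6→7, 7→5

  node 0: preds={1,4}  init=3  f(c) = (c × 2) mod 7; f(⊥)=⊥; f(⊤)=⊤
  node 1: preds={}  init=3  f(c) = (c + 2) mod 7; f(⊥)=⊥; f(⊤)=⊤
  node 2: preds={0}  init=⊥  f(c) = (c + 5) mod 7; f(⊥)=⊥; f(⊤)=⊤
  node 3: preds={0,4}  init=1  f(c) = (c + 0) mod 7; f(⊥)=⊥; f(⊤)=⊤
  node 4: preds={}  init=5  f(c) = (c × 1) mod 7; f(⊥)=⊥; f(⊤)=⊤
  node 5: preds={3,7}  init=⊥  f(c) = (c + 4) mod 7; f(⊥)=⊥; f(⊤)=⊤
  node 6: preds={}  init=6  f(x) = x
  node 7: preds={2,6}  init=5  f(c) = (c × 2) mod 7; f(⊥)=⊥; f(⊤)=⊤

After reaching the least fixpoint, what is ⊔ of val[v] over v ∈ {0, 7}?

Iteration log — 9 steps:
  step 1. node 0  ⊔preds=⊤  new=⊤  old=3  +wl: 
  step 2. node 1  ⊔preds=⊥  new=3  stable
  step 3. node 2  ⊔preds=⊤  new=⊤  old=⊥  +wl: 
  step 4. node 3  ⊔preds=⊤  new=⊤  old=1  +wl: 
  step 5. node 4  ⊔preds=⊥  new=5  stable
  step 6. node 5  ⊔preds=⊤  new=⊤  old=⊥  +wl: 
  step 7. node 6  ⊔preds=⊥  new=6  stable
  step 8. node 7  ⊔preds=⊤  new=⊤  old=5  +wl: 5
  step 9. node 5  ⊔preds=⊤  new=⊤  stable

Least fixpoint reached:
  node 0: ⊤
  node 1: 3
  node 2: ⊤
  node 3: ⊤
  node 4: 5
  node 5: ⊤
  node 6: 6
  node 7: ⊤

⊤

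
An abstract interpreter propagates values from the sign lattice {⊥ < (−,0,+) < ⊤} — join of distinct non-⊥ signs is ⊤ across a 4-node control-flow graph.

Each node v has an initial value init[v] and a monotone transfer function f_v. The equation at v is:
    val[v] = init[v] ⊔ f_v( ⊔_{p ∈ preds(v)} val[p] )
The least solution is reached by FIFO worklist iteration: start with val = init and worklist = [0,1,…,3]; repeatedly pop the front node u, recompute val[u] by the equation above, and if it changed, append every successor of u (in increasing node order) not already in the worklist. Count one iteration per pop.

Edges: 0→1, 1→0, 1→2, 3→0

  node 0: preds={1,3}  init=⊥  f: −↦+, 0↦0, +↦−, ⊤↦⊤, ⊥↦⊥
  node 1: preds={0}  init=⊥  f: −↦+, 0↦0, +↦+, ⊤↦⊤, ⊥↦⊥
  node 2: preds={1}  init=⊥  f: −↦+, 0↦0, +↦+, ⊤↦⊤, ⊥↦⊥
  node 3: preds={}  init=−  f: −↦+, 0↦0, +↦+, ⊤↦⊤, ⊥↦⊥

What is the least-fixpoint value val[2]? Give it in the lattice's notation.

Iteration log — 8 steps:
  step 1. node 0  ⊔preds=−  new=+  old=⊥  +wl: 
  step 2. node 1  ⊔preds=+  new=+  old=⊥  +wl: 0
  step 3. node 2  ⊔preds=+  new=+  old=⊥  +wl: 
  step 4. node 3  ⊔preds=⊥  new=−  stable
  step 5. node 0  ⊔preds=⊤  new=⊤  old=+  +wl: 1
  step 6. node 1  ⊔preds=⊤  new=⊤  old=+  +wl: 0,2
  step 7. node 0  ⊔preds=⊤  new=⊤  stable
  step 8. node 2  ⊔preds=⊤  new=⊤  old=+  +wl: 

Least fixpoint reached:
  node 0: ⊤
  node 1: ⊤
  node 2: ⊤
  node 3: −

⊤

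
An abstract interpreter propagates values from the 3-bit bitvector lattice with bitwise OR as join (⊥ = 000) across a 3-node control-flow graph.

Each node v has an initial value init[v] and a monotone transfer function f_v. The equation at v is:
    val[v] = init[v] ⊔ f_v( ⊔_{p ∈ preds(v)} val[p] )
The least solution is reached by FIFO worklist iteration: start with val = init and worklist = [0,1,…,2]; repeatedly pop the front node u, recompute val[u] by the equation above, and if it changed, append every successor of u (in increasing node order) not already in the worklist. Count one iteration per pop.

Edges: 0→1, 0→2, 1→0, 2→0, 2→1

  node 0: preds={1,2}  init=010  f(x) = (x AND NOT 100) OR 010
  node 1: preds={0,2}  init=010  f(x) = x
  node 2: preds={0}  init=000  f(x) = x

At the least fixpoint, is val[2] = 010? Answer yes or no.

yes

Trace (5 dequeues):
  [1] u=0 | in 010 | out 010 | ==
  [2] u=1 | in 010 | out 010 | ==
  [3] u=2 | in 010 | out 010 | prev 000 | push {0,1}
  [4] u=0 | in 010 | out 010 | ==
  [5] u=1 | in 010 | out 010 | ==

Converged values:
  [0] 010
  [1] 010
  [2] 010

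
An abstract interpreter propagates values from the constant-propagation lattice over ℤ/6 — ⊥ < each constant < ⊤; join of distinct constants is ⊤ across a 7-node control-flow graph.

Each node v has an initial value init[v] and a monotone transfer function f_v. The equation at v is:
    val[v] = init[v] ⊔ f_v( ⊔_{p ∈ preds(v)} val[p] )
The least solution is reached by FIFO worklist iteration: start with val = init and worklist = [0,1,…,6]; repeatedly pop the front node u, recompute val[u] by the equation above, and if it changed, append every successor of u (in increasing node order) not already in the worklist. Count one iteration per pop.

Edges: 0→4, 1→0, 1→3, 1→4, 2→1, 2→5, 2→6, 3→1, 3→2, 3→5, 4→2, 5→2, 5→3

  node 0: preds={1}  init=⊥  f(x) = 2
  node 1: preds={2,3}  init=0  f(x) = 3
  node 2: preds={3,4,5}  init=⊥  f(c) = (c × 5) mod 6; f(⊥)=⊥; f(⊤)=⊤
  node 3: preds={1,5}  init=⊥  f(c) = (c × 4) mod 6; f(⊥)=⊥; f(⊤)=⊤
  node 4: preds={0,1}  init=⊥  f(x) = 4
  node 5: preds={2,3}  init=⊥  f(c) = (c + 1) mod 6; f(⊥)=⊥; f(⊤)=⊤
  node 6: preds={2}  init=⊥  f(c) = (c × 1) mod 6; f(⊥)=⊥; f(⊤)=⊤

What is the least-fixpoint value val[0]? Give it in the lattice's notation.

Trace (14 dequeues):
  [1] u=0 | in 0 | out 2 | prev ⊥ | push {}
  [2] u=1 | in ⊥ | out ⊤ | prev 0 | push {0}
  [3] u=2 | in ⊥ | out ⊥ | ==
  [4] u=3 | in ⊤ | out ⊤ | prev ⊥ | push {1,2}
  [5] u=4 | in ⊤ | out 4 | prev ⊥ | push {}
  [6] u=5 | in ⊤ | out ⊤ | prev ⊥ | push {3}
  [7] u=6 | in ⊥ | out ⊥ | ==
  [8] u=0 | in ⊤ | out 2 | ==
  [9] u=1 | in ⊤ | out ⊤ | ==
  [10] u=2 | in ⊤ | out ⊤ | prev ⊥ | push {1,5,6}
  [11] u=3 | in ⊤ | out ⊤ | ==
  [12] u=1 | in ⊤ | out ⊤ | ==
  [13] u=5 | in ⊤ | out ⊤ | ==
  [14] u=6 | in ⊤ | out ⊤ | prev ⊥ | push {}

Converged values:
  [0] 2
  [1] ⊤
  [2] ⊤
  [3] ⊤
  [4] 4
  [5] ⊤
  [6] ⊤

2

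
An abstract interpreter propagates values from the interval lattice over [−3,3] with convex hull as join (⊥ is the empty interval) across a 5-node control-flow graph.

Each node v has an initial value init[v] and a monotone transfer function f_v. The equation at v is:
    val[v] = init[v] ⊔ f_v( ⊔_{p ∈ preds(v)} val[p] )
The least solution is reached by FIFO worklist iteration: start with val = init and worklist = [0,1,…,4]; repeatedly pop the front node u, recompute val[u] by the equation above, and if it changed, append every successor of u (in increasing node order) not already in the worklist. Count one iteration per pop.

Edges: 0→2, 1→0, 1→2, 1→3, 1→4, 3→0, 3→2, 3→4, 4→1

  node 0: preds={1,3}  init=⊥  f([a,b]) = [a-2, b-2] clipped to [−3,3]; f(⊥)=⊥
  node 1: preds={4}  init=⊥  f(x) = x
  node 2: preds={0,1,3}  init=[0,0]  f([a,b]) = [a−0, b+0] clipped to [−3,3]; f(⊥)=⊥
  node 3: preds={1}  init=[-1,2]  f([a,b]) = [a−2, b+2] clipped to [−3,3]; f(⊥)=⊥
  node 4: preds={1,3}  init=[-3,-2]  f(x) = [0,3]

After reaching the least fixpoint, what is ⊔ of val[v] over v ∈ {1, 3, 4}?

[-3,3]

Worklist (14 pops):
  #1 pop 0: in=[-1,2] → [-3,0] (was ⊥); enqueue []
  #2 pop 1: in=[-3,-2] → [-3,-2] (was ⊥); enqueue [0]
  #3 pop 2: in=[-3,2] → [-3,2] (was [0,0]); enqueue []
  #4 pop 3: in=[-3,-2] → [-3,2] (was [-1,2]); enqueue [2]
  #5 pop 4: in=[-3,2] → [-3,3] (was [-3,-2]); enqueue [1]
  #6 pop 0: in=[-3,2] → [-3,0] (no change)
  #7 pop 2: in=[-3,2] → [-3,2] (no change)
  #8 pop 1: in=[-3,3] → [-3,3] (was [-3,-2]); enqueue [0,2,3,4]
  #9 pop 0: in=[-3,3] → [-3,1] (was [-3,0]); enqueue []
  #10 pop 2: in=[-3,3] → [-3,3] (was [-3,2]); enqueue []
  #11 pop 3: in=[-3,3] → [-3,3] (was [-3,2]); enqueue [0,2]
  #12 pop 4: in=[-3,3] → [-3,3] (no change)
  #13 pop 0: in=[-3,3] → [-3,1] (no change)
  #14 pop 2: in=[-3,3] → [-3,3] (no change)

Fixpoint:
  val[0] = [-3,1]
  val[1] = [-3,3]
  val[2] = [-3,3]
  val[3] = [-3,3]
  val[4] = [-3,3]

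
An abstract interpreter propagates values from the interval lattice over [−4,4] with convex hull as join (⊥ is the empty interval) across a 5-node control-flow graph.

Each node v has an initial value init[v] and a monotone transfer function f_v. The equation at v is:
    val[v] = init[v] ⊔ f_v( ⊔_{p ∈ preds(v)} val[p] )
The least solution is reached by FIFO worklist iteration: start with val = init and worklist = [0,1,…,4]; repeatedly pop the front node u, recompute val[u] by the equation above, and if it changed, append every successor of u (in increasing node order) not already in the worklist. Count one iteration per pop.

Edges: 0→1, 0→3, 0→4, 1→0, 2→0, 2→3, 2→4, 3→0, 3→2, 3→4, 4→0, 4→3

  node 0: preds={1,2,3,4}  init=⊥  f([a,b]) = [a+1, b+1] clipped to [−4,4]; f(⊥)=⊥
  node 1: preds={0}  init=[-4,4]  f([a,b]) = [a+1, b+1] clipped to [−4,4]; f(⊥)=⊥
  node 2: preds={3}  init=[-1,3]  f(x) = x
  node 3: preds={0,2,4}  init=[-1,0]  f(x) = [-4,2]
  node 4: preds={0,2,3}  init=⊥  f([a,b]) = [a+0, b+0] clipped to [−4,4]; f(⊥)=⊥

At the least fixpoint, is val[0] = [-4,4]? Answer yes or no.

Worklist (10 pops):
  #1 pop 0: in=[-4,4] → [-3,4] (was ⊥); enqueue []
  #2 pop 1: in=[-3,4] → [-4,4] (no change)
  #3 pop 2: in=[-1,0] → [-1,3] (no change)
  #4 pop 3: in=[-3,4] → [-4,2] (was [-1,0]); enqueue [0,2]
  #5 pop 4: in=[-4,4] → [-4,4] (was ⊥); enqueue [3]
  #6 pop 0: in=[-4,4] → [-3,4] (no change)
  #7 pop 2: in=[-4,2] → [-4,3] (was [-1,3]); enqueue [0,4]
  #8 pop 3: in=[-4,4] → [-4,2] (no change)
  #9 pop 0: in=[-4,4] → [-3,4] (no change)
  #10 pop 4: in=[-4,4] → [-4,4] (no change)

Fixpoint:
  val[0] = [-3,4]
  val[1] = [-4,4]
  val[2] = [-4,3]
  val[3] = [-4,2]
  val[4] = [-4,4]

no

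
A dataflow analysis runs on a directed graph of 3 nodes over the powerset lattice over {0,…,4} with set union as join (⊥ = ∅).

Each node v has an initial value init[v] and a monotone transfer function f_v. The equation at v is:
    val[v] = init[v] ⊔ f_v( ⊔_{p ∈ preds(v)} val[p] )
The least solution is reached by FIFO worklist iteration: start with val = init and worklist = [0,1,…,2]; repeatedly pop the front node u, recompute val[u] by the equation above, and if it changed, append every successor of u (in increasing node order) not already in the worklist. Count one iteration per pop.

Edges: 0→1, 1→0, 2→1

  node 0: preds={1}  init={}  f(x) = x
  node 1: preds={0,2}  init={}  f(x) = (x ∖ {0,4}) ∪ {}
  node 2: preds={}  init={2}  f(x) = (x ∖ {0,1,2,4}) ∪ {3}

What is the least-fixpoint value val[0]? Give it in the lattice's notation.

Iteration log — 7 steps:
  step 1. node 0  ⊔preds={}  new={}  stable
  step 2. node 1  ⊔preds={2}  new={2}  old={}  +wl: 0
  step 3. node 2  ⊔preds={}  new={2,3}  old={2}  +wl: 1
  step 4. node 0  ⊔preds={2}  new={2}  old={}  +wl: 
  step 5. node 1  ⊔preds={2,3}  new={2,3}  old={2}  +wl: 0
  step 6. node 0  ⊔preds={2,3}  new={2,3}  old={2}  +wl: 1
  step 7. node 1  ⊔preds={2,3}  new={2,3}  stable

Least fixpoint reached:
  node 0: {2,3}
  node 1: {2,3}
  node 2: {2,3}

{2,3}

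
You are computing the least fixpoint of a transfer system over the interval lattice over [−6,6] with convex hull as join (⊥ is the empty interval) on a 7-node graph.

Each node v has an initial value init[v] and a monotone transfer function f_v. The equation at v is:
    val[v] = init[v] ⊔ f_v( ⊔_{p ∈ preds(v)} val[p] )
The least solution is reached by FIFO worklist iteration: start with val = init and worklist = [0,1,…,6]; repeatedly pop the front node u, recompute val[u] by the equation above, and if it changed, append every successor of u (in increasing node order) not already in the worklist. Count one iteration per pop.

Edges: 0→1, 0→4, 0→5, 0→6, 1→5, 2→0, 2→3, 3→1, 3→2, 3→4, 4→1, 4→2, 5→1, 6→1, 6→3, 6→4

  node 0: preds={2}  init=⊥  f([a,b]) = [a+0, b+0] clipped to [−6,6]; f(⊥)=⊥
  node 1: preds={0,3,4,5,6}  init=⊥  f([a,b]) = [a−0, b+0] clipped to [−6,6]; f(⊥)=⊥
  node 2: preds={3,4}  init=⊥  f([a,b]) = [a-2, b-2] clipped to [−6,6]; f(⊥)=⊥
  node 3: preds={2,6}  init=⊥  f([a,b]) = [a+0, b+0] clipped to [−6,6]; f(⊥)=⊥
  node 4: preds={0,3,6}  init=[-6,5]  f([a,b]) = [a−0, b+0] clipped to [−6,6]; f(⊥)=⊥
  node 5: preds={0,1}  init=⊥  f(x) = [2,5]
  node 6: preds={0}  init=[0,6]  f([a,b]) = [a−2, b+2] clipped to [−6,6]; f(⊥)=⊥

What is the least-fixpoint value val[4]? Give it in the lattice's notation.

[-6,6]

Worklist (19 pops):
  #1 pop 0: in=⊥ → ⊥ (no change)
  #2 pop 1: in=[-6,6] → [-6,6] (was ⊥); enqueue []
  #3 pop 2: in=[-6,5] → [-6,3] (was ⊥); enqueue [0]
  #4 pop 3: in=[-6,6] → [-6,6] (was ⊥); enqueue [1,2]
  #5 pop 4: in=[-6,6] → [-6,6] (was [-6,5]); enqueue []
  #6 pop 5: in=[-6,6] → [2,5] (was ⊥); enqueue []
  #7 pop 6: in=⊥ → [0,6] (no change)
  #8 pop 0: in=[-6,3] → [-6,3] (was ⊥); enqueue [4,5,6]
  #9 pop 1: in=[-6,6] → [-6,6] (no change)
  #10 pop 2: in=[-6,6] → [-6,4] (was [-6,3]); enqueue [0,3]
  #11 pop 4: in=[-6,6] → [-6,6] (no change)
  #12 pop 5: in=[-6,6] → [2,5] (no change)
  #13 pop 6: in=[-6,3] → [-6,6] (was [0,6]); enqueue [1,4]
  #14 pop 0: in=[-6,4] → [-6,4] (was [-6,3]); enqueue [5,6]
  #15 pop 3: in=[-6,6] → [-6,6] (no change)
  #16 pop 1: in=[-6,6] → [-6,6] (no change)
  #17 pop 4: in=[-6,6] → [-6,6] (no change)
  #18 pop 5: in=[-6,6] → [2,5] (no change)
  #19 pop 6: in=[-6,4] → [-6,6] (no change)

Fixpoint:
  val[0] = [-6,4]
  val[1] = [-6,6]
  val[2] = [-6,4]
  val[3] = [-6,6]
  val[4] = [-6,6]
  val[5] = [2,5]
  val[6] = [-6,6]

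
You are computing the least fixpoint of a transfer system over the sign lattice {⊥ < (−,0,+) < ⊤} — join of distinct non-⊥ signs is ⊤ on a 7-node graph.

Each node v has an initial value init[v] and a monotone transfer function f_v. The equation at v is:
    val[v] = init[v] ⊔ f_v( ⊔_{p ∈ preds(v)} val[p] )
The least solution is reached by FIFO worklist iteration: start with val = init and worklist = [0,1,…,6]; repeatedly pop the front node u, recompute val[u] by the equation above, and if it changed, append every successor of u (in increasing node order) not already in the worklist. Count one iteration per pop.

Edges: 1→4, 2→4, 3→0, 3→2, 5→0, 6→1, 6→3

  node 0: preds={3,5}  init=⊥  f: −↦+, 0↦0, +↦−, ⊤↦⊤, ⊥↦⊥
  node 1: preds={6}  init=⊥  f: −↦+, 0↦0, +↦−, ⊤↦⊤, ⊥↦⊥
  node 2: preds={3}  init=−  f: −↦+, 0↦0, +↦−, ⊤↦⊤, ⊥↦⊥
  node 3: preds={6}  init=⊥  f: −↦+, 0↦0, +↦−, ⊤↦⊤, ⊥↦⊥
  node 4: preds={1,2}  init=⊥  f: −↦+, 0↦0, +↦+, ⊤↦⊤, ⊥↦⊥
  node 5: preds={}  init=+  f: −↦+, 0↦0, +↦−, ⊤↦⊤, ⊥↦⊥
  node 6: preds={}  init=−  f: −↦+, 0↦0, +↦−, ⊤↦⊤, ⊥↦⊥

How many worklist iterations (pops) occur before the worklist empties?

9

Iteration log — 9 steps:
  step 1. node 0  ⊔preds=+  new=−  old=⊥  +wl: 
  step 2. node 1  ⊔preds=−  new=+  old=⊥  +wl: 
  step 3. node 2  ⊔preds=⊥  new=−  stable
  step 4. node 3  ⊔preds=−  new=+  old=⊥  +wl: 0,2
  step 5. node 4  ⊔preds=⊤  new=⊤  old=⊥  +wl: 
  step 6. node 5  ⊔preds=⊥  new=+  stable
  step 7. node 6  ⊔preds=⊥  new=−  stable
  step 8. node 0  ⊔preds=+  new=−  stable
  step 9. node 2  ⊔preds=+  new=−  stable

Least fixpoint reached:
  node 0: −
  node 1: +
  node 2: −
  node 3: +
  node 4: ⊤
  node 5: +
  node 6: −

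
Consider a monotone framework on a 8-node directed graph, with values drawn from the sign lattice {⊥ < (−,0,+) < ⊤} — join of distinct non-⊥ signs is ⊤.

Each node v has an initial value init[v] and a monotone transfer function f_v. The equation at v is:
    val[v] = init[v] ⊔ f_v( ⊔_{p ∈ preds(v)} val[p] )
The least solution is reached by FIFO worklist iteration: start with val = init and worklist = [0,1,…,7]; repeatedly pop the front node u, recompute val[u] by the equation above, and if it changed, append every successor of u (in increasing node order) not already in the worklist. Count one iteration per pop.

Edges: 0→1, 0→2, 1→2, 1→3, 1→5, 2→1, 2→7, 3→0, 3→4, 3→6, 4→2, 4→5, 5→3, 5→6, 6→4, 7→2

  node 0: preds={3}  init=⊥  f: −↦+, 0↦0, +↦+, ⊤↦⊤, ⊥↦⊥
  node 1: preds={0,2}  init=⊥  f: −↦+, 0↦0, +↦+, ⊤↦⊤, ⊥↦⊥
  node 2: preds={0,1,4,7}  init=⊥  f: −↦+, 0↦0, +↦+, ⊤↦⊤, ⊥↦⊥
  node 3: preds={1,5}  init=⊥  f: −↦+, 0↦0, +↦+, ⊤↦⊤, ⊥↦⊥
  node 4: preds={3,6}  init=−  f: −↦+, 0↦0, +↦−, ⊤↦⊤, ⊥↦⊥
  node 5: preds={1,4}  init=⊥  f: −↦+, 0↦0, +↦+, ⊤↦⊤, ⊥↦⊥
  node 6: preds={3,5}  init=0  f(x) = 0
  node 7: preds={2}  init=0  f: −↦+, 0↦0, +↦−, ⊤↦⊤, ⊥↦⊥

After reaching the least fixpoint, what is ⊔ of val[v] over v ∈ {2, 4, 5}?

⊤

Worklist (17 pops):
  #1 pop 0: in=⊥ → ⊥ (no change)
  #2 pop 1: in=⊥ → ⊥ (no change)
  #3 pop 2: in=⊤ → ⊤ (was ⊥); enqueue [1]
  #4 pop 3: in=⊥ → ⊥ (no change)
  #5 pop 4: in=0 → ⊤ (was −); enqueue [2]
  #6 pop 5: in=⊤ → ⊤ (was ⊥); enqueue [3]
  #7 pop 6: in=⊤ → 0 (no change)
  #8 pop 7: in=⊤ → ⊤ (was 0); enqueue []
  #9 pop 1: in=⊤ → ⊤ (was ⊥); enqueue [5]
  #10 pop 2: in=⊤ → ⊤ (no change)
  #11 pop 3: in=⊤ → ⊤ (was ⊥); enqueue [0,4,6]
  #12 pop 5: in=⊤ → ⊤ (no change)
  #13 pop 0: in=⊤ → ⊤ (was ⊥); enqueue [1,2]
  #14 pop 4: in=⊤ → ⊤ (no change)
  #15 pop 6: in=⊤ → 0 (no change)
  #16 pop 1: in=⊤ → ⊤ (no change)
  #17 pop 2: in=⊤ → ⊤ (no change)

Fixpoint:
  val[0] = ⊤
  val[1] = ⊤
  val[2] = ⊤
  val[3] = ⊤
  val[4] = ⊤
  val[5] = ⊤
  val[6] = 0
  val[7] = ⊤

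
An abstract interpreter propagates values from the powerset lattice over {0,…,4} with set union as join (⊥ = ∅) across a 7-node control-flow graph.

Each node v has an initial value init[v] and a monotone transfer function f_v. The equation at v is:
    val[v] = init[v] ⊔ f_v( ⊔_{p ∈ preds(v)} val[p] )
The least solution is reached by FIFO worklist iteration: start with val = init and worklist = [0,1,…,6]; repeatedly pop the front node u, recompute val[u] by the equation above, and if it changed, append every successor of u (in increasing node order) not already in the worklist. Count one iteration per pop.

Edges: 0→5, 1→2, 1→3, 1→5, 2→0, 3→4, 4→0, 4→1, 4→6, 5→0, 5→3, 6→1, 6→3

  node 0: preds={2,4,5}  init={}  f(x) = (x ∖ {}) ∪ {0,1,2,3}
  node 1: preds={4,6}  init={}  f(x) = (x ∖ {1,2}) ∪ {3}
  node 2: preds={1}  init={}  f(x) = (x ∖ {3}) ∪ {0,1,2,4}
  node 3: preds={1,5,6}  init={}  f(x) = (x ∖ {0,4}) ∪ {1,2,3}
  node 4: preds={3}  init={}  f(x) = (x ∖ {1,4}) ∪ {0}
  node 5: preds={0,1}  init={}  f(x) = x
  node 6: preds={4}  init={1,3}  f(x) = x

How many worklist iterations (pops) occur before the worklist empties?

14

Worklist (14 pops):
  #1 pop 0: in={} → {0,1,2,3} (was {}); enqueue []
  #2 pop 1: in={1,3} → {3} (was {}); enqueue []
  #3 pop 2: in={3} → {0,1,2,4} (was {}); enqueue [0]
  #4 pop 3: in={1,3} → {1,2,3} (was {}); enqueue []
  #5 pop 4: in={1,2,3} → {0,2,3} (was {}); enqueue [1]
  #6 pop 5: in={0,1,2,3} → {0,1,2,3} (was {}); enqueue [3]
  #7 pop 6: in={0,2,3} → {0,1,2,3} (was {1,3}); enqueue []
  #8 pop 0: in={0,1,2,3,4} → {0,1,2,3,4} (was {0,1,2,3}); enqueue [5]
  #9 pop 1: in={0,1,2,3} → {0,3} (was {3}); enqueue [2]
  #10 pop 3: in={0,1,2,3} → {1,2,3} (no change)
  #11 pop 5: in={0,1,2,3,4} → {0,1,2,3,4} (was {0,1,2,3}); enqueue [0,3]
  #12 pop 2: in={0,3} → {0,1,2,4} (no change)
  #13 pop 0: in={0,1,2,3,4} → {0,1,2,3,4} (no change)
  #14 pop 3: in={0,1,2,3,4} → {1,2,3} (no change)

Fixpoint:
  val[0] = {0,1,2,3,4}
  val[1] = {0,3}
  val[2] = {0,1,2,4}
  val[3] = {1,2,3}
  val[4] = {0,2,3}
  val[5] = {0,1,2,3,4}
  val[6] = {0,1,2,3}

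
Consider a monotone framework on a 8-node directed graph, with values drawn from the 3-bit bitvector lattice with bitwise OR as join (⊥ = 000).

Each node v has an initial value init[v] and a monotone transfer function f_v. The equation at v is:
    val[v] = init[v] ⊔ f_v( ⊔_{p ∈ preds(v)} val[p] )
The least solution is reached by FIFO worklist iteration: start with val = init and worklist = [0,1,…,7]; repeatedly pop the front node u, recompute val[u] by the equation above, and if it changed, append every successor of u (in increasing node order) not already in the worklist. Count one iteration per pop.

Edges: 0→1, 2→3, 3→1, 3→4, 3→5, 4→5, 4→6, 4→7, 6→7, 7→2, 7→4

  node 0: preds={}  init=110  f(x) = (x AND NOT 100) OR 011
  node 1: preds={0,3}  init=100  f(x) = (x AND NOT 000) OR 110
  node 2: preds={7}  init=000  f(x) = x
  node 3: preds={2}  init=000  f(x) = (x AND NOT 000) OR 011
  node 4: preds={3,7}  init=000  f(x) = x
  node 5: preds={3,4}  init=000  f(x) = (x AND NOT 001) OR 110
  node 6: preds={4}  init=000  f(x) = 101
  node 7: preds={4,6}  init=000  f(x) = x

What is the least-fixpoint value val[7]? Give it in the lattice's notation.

Trace (17 dequeues):
  [1] u=0 | in 000 | out 111 | prev 110 | push {}
  [2] u=1 | in 111 | out 111 | prev 100 | push {}
  [3] u=2 | in 000 | out 000 | ==
  [4] u=3 | in 000 | out 011 | prev 000 | push {1}
  [5] u=4 | in 011 | out 011 | prev 000 | push {}
  [6] u=5 | in 011 | out 110 | prev 000 | push {}
  [7] u=6 | in 011 | out 101 | prev 000 | push {}
  [8] u=7 | in 111 | out 111 | prev 000 | push {2,4}
  [9] u=1 | in 111 | out 111 | ==
  [10] u=2 | in 111 | out 111 | prev 000 | push {3}
  [11] u=4 | in 111 | out 111 | prev 011 | push {5,6,7}
  [12] u=3 | in 111 | out 111 | prev 011 | push {1,4}
  [13] u=5 | in 111 | out 110 | ==
  [14] u=6 | in 111 | out 101 | ==
  [15] u=7 | in 111 | out 111 | ==
  [16] u=1 | in 111 | out 111 | ==
  [17] u=4 | in 111 | out 111 | ==

Converged values:
  [0] 111
  [1] 111
  [2] 111
  [3] 111
  [4] 111
  [5] 110
  [6] 101
  [7] 111

111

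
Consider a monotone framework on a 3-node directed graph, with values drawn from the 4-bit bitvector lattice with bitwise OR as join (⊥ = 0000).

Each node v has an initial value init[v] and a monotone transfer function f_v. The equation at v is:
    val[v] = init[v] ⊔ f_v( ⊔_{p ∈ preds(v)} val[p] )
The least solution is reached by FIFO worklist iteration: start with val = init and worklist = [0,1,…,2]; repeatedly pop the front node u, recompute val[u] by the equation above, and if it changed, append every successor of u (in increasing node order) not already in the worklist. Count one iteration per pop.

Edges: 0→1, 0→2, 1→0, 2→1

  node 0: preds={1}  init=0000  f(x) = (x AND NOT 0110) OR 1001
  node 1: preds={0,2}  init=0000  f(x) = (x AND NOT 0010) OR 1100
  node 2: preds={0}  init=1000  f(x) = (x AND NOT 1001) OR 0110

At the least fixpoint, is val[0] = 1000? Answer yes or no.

Trace (5 dequeues):
  [1] u=0 | in 0000 | out 1001 | prev 0000 | push {}
  [2] u=1 | in 1001 | out 1101 | prev 0000 | push {0}
  [3] u=2 | in 1001 | out 1110 | prev 1000 | push {1}
  [4] u=0 | in 1101 | out 1001 | ==
  [5] u=1 | in 1111 | out 1101 | ==

Converged values:
  [0] 1001
  [1] 1101
  [2] 1110

no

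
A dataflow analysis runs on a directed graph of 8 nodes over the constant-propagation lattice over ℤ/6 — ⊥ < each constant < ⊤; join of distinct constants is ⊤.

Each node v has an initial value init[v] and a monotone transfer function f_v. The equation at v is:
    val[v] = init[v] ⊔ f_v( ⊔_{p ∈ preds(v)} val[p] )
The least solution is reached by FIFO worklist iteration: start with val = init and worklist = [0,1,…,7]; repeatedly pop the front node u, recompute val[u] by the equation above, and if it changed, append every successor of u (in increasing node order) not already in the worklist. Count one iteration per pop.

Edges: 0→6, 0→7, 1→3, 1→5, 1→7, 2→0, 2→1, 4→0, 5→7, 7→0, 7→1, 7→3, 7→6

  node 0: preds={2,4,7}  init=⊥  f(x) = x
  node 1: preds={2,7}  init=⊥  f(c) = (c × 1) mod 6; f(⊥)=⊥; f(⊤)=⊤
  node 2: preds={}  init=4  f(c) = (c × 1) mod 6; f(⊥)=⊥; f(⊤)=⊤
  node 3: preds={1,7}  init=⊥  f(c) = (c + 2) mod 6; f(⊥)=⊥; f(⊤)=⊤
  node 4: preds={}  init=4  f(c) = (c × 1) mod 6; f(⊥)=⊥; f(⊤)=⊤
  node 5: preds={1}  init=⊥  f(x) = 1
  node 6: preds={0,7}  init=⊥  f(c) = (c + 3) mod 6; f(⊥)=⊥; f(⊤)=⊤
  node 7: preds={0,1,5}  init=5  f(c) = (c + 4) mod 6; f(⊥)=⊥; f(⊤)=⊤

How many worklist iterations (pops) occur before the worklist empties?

Worklist (12 pops):
  #1 pop 0: in=⊤ → ⊤ (was ⊥); enqueue []
  #2 pop 1: in=⊤ → ⊤ (was ⊥); enqueue []
  #3 pop 2: in=⊥ → 4 (no change)
  #4 pop 3: in=⊤ → ⊤ (was ⊥); enqueue []
  #5 pop 4: in=⊥ → 4 (no change)
  #6 pop 5: in=⊤ → 1 (was ⊥); enqueue []
  #7 pop 6: in=⊤ → ⊤ (was ⊥); enqueue []
  #8 pop 7: in=⊤ → ⊤ (was 5); enqueue [0,1,3,6]
  #9 pop 0: in=⊤ → ⊤ (no change)
  #10 pop 1: in=⊤ → ⊤ (no change)
  #11 pop 3: in=⊤ → ⊤ (no change)
  #12 pop 6: in=⊤ → ⊤ (no change)

Fixpoint:
  val[0] = ⊤
  val[1] = ⊤
  val[2] = 4
  val[3] = ⊤
  val[4] = 4
  val[5] = 1
  val[6] = ⊤
  val[7] = ⊤

12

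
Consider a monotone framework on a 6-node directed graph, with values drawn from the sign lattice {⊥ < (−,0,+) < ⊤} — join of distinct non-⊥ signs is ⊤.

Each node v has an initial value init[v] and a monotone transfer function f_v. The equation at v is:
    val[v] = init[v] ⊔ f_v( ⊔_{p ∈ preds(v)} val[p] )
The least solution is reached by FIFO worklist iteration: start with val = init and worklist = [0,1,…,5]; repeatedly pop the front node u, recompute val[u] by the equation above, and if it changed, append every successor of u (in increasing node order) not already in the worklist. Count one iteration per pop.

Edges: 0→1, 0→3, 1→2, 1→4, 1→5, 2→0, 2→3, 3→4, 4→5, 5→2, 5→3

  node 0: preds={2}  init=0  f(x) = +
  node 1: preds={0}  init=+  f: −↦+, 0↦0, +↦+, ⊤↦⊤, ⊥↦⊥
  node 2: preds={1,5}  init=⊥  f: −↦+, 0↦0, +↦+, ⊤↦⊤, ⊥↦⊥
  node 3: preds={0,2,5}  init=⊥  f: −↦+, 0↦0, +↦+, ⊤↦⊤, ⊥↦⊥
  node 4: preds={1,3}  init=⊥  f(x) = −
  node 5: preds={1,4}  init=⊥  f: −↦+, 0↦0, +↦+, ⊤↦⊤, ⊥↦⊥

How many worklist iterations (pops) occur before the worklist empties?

9

Worklist (9 pops):
  #1 pop 0: in=⊥ → ⊤ (was 0); enqueue []
  #2 pop 1: in=⊤ → ⊤ (was +); enqueue []
  #3 pop 2: in=⊤ → ⊤ (was ⊥); enqueue [0]
  #4 pop 3: in=⊤ → ⊤ (was ⊥); enqueue []
  #5 pop 4: in=⊤ → − (was ⊥); enqueue []
  #6 pop 5: in=⊤ → ⊤ (was ⊥); enqueue [2,3]
  #7 pop 0: in=⊤ → ⊤ (no change)
  #8 pop 2: in=⊤ → ⊤ (no change)
  #9 pop 3: in=⊤ → ⊤ (no change)

Fixpoint:
  val[0] = ⊤
  val[1] = ⊤
  val[2] = ⊤
  val[3] = ⊤
  val[4] = −
  val[5] = ⊤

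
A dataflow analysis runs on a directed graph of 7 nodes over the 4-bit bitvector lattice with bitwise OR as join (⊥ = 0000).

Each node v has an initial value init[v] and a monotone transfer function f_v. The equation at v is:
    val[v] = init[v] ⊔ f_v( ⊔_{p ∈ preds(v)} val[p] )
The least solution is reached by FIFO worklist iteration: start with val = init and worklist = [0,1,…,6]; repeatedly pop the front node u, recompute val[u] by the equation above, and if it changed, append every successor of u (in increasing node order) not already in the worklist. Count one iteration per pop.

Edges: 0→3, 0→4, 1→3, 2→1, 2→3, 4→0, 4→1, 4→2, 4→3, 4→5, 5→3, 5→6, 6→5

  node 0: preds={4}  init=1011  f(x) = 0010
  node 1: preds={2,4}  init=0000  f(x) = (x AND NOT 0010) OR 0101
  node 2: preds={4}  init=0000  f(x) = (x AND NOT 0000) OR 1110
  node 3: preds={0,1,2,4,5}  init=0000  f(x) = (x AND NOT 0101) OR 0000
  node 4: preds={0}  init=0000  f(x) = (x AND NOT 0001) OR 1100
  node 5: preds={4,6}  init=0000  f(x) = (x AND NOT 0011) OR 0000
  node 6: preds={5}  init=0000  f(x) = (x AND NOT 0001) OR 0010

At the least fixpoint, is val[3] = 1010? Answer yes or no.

yes

Worklist (12 pops):
  #1 pop 0: in=0000 → 1011 (no change)
  #2 pop 1: in=0000 → 0101 (was 0000); enqueue []
  #3 pop 2: in=0000 → 1110 (was 0000); enqueue [1]
  #4 pop 3: in=1111 → 1010 (was 0000); enqueue []
  #5 pop 4: in=1011 → 1110 (was 0000); enqueue [0,2,3]
  #6 pop 5: in=1110 → 1100 (was 0000); enqueue []
  #7 pop 6: in=1100 → 1110 (was 0000); enqueue [5]
  #8 pop 1: in=1110 → 1101 (was 0101); enqueue []
  #9 pop 0: in=1110 → 1011 (no change)
  #10 pop 2: in=1110 → 1110 (no change)
  #11 pop 3: in=1111 → 1010 (no change)
  #12 pop 5: in=1110 → 1100 (no change)

Fixpoint:
  val[0] = 1011
  val[1] = 1101
  val[2] = 1110
  val[3] = 1010
  val[4] = 1110
  val[5] = 1100
  val[6] = 1110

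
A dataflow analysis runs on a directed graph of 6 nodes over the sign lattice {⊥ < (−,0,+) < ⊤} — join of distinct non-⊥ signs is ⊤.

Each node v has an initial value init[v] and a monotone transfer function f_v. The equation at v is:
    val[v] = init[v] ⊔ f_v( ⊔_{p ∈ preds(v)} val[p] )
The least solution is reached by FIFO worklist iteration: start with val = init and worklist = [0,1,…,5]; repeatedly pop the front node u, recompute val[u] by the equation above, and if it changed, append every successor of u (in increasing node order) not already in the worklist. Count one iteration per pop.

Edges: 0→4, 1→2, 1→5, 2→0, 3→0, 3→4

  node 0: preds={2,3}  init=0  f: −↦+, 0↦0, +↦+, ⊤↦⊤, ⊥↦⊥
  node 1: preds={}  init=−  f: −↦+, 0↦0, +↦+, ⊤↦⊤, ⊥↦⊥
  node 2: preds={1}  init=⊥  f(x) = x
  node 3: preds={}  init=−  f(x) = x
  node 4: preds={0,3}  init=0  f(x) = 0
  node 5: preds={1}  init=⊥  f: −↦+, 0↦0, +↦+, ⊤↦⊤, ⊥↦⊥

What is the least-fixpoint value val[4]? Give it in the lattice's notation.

0

Trace (7 dequeues):
  [1] u=0 | in − | out ⊤ | prev 0 | push {}
  [2] u=1 | in ⊥ | out − | ==
  [3] u=2 | in − | out − | prev ⊥ | push {0}
  [4] u=3 | in ⊥ | out − | ==
  [5] u=4 | in ⊤ | out 0 | ==
  [6] u=5 | in − | out + | prev ⊥ | push {}
  [7] u=0 | in − | out ⊤ | ==

Converged values:
  [0] ⊤
  [1] −
  [2] −
  [3] −
  [4] 0
  [5] +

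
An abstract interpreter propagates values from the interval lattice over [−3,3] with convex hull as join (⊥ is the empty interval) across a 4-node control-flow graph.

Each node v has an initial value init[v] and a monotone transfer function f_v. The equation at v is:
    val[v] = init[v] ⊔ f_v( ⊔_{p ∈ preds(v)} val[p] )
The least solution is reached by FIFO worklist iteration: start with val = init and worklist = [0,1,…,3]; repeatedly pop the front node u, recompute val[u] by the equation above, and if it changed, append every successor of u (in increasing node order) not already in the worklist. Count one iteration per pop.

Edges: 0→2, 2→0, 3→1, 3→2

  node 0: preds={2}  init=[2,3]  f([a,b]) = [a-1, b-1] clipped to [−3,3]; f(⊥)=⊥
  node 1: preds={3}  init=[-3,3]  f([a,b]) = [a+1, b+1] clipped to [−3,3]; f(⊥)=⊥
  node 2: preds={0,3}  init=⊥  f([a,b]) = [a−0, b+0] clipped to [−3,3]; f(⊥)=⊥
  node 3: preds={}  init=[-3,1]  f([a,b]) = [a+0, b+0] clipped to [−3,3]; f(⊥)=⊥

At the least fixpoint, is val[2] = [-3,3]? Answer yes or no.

Trace (6 dequeues):
  [1] u=0 | in ⊥ | out [2,3] | ==
  [2] u=1 | in [-3,1] | out [-3,3] | ==
  [3] u=2 | in [-3,3] | out [-3,3] | prev ⊥ | push {0}
  [4] u=3 | in ⊥ | out [-3,1] | ==
  [5] u=0 | in [-3,3] | out [-3,3] | prev [2,3] | push {2}
  [6] u=2 | in [-3,3] | out [-3,3] | ==

Converged values:
  [0] [-3,3]
  [1] [-3,3]
  [2] [-3,3]
  [3] [-3,1]

yes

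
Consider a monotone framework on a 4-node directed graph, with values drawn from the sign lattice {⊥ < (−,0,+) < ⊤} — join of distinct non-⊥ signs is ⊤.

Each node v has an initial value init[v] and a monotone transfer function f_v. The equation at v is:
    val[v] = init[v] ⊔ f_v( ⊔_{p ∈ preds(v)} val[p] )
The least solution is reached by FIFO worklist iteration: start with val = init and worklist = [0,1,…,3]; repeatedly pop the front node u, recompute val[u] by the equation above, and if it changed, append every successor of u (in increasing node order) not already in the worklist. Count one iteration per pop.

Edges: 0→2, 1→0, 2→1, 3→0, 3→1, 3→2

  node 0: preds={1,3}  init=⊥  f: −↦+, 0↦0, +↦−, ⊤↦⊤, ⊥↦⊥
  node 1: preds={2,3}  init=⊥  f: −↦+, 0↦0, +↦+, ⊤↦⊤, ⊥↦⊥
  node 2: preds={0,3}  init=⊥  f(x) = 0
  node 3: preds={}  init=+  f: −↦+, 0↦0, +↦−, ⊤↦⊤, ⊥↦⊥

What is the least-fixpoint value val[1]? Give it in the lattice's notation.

⊤

Iteration log — 8 steps:
  step 1. node 0  ⊔preds=+  new=−  old=⊥  +wl: 
  step 2. node 1  ⊔preds=+  new=+  old=⊥  +wl: 0
  step 3. node 2  ⊔preds=⊤  new=0  old=⊥  +wl: 1
  step 4. node 3  ⊔preds=⊥  new=+  stable
  step 5. node 0  ⊔preds=+  new=−  stable
  step 6. node 1  ⊔preds=⊤  new=⊤  old=+  +wl: 0
  step 7. node 0  ⊔preds=⊤  new=⊤  old=−  +wl: 2
  step 8. node 2  ⊔preds=⊤  new=0  stable

Least fixpoint reached:
  node 0: ⊤
  node 1: ⊤
  node 2: 0
  node 3: +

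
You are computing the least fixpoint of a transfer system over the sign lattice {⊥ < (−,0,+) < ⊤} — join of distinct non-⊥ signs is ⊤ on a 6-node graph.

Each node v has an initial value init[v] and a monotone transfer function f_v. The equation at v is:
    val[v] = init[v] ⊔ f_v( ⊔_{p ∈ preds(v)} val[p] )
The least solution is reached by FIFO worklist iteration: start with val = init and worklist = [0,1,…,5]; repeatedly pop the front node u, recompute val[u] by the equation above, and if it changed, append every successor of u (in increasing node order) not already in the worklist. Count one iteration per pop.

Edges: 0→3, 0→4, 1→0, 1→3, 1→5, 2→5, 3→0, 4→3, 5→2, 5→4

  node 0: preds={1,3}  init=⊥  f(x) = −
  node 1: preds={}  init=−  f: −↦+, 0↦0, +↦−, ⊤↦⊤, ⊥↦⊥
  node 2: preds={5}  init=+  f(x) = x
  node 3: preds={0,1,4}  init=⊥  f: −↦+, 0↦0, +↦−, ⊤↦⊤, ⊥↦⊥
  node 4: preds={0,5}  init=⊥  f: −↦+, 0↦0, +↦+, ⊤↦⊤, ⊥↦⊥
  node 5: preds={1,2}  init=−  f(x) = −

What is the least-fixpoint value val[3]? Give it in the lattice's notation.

⊤

Iteration log — 9 steps:
  step 1. node 0  ⊔preds=−  new=−  old=⊥  +wl: 
  step 2. node 1  ⊔preds=⊥  new=−  stable
  step 3. node 2  ⊔preds=−  new=⊤  old=+  +wl: 
  step 4. node 3  ⊔preds=−  new=+  old=⊥  +wl: 0
  step 5. node 4  ⊔preds=−  new=+  old=⊥  +wl: 3
  step 6. node 5  ⊔preds=⊤  new=−  stable
  step 7. node 0  ⊔preds=⊤  new=−  stable
  step 8. node 3  ⊔preds=⊤  new=⊤  old=+  +wl: 0
  step 9. node 0  ⊔preds=⊤  new=−  stable

Least fixpoint reached:
  node 0: −
  node 1: −
  node 2: ⊤
  node 3: ⊤
  node 4: +
  node 5: −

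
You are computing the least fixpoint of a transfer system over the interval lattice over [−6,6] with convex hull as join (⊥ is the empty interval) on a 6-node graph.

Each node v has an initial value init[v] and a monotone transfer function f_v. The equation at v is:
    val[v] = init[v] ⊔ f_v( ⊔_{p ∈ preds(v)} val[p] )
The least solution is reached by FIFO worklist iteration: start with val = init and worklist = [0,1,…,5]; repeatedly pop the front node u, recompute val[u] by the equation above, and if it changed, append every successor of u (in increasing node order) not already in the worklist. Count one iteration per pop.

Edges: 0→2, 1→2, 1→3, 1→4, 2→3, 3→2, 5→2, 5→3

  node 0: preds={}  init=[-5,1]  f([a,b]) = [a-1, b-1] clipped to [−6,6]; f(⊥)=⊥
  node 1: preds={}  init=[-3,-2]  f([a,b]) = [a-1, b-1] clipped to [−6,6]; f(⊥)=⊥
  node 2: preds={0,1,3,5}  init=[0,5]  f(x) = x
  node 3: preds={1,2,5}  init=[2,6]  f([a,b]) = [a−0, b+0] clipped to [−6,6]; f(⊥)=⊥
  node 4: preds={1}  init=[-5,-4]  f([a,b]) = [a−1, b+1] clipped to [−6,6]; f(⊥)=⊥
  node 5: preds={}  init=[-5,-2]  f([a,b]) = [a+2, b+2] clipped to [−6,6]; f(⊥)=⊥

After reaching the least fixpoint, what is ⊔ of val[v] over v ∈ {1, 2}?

[-5,6]

Worklist (7 pops):
  #1 pop 0: in=⊥ → [-5,1] (no change)
  #2 pop 1: in=⊥ → [-3,-2] (no change)
  #3 pop 2: in=[-5,6] → [-5,6] (was [0,5]); enqueue []
  #4 pop 3: in=[-5,6] → [-5,6] (was [2,6]); enqueue [2]
  #5 pop 4: in=[-3,-2] → [-5,-1] (was [-5,-4]); enqueue []
  #6 pop 5: in=⊥ → [-5,-2] (no change)
  #7 pop 2: in=[-5,6] → [-5,6] (no change)

Fixpoint:
  val[0] = [-5,1]
  val[1] = [-3,-2]
  val[2] = [-5,6]
  val[3] = [-5,6]
  val[4] = [-5,-1]
  val[5] = [-5,-2]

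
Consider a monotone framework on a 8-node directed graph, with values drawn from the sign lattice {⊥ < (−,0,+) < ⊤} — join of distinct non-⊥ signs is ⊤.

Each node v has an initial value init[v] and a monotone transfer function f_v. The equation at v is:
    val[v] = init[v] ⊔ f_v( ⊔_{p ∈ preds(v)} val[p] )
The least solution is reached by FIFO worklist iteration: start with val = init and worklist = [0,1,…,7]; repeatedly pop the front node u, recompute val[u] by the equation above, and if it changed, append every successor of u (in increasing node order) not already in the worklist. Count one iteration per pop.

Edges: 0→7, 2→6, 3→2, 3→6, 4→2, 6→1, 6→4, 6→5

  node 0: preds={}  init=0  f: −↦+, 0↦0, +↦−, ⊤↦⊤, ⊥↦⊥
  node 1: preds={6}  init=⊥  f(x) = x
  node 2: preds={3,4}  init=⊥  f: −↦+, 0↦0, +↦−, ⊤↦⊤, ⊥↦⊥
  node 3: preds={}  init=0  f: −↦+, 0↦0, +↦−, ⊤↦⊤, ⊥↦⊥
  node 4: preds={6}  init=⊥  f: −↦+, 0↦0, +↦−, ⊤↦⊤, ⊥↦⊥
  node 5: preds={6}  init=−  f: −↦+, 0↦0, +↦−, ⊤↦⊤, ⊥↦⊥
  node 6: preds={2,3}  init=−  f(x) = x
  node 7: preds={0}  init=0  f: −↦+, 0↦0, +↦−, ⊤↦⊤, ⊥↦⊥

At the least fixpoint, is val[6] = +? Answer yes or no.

no

Worklist (14 pops):
  #1 pop 0: in=⊥ → 0 (no change)
  #2 pop 1: in=− → − (was ⊥); enqueue []
  #3 pop 2: in=0 → 0 (was ⊥); enqueue []
  #4 pop 3: in=⊥ → 0 (no change)
  #5 pop 4: in=− → + (was ⊥); enqueue [2]
  #6 pop 5: in=− → ⊤ (was −); enqueue []
  #7 pop 6: in=0 → ⊤ (was −); enqueue [1,4,5]
  #8 pop 7: in=0 → 0 (no change)
  #9 pop 2: in=⊤ → ⊤ (was 0); enqueue [6]
  #10 pop 1: in=⊤ → ⊤ (was −); enqueue []
  #11 pop 4: in=⊤ → ⊤ (was +); enqueue [2]
  #12 pop 5: in=⊤ → ⊤ (no change)
  #13 pop 6: in=⊤ → ⊤ (no change)
  #14 pop 2: in=⊤ → ⊤ (no change)

Fixpoint:
  val[0] = 0
  val[1] = ⊤
  val[2] = ⊤
  val[3] = 0
  val[4] = ⊤
  val[5] = ⊤
  val[6] = ⊤
  val[7] = 0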